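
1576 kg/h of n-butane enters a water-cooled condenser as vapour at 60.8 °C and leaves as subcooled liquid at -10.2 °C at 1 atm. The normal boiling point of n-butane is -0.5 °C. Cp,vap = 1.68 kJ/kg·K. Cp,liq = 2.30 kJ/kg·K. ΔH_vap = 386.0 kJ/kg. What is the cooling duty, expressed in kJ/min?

Q_c = 13400 kJ/min

vapour 60.8→-0.5 °C: -102.98 kJ/kg
condensation at -0.5 °C: -386 kJ/kg
liquid -0.5→-10.2 °C: -22.31 kJ/kg
Δh = -102.98 + -386 + -22.31 = -511.29 kJ/kg
Q = ṁ·Δh = 1576 kg/h × -511.29 kJ/kg = -805800 kJ/h
|Q| = 223.83 kW = 13430 kJ/min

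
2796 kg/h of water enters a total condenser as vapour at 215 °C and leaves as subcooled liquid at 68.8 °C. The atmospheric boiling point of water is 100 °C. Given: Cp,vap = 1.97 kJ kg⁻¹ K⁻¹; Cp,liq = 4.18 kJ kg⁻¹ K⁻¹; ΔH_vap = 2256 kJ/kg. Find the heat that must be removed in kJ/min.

vapour 215→100 °C: -226.55 kJ/kg
condensation at 100 °C: -2256 kJ/kg
liquid 100→68.8 °C: -130.42 kJ/kg
Δh = -226.55 + -2256 + -130.42 = -2613 kJ/kg
Q = ṁ·Δh = 2796 kg/h × -2613 kJ/kg = -7.3059e+06 kJ/h
|Q| = 2029.4 kW = 121760 kJ/min

Q_c = 122000 kJ/min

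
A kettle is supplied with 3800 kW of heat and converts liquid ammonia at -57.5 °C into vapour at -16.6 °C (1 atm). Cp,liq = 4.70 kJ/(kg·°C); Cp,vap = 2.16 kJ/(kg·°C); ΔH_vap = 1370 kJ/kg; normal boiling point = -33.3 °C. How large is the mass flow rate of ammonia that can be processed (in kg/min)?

Δh = 4.70×(-33.3−-57.5) + 1370 + 2.16×(-16.6−-33.3) = 1519.8 kJ/kg
Q = 3800 kW = 3800 kJ/s = 228000 kJ/min
ṁ = Q/Δh = 228000 / 1519.8 = 150.02 kg/min

ṁ = 150 kg/min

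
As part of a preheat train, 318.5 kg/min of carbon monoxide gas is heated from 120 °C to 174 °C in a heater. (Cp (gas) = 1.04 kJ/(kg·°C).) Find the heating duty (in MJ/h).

Q = ṁ·Cp·ΔT = 318.5 × 1.04 × (174 − 120) = 17887 kJ/min
Converting: 17887 / 60 s = 298.12 kW
Heating duty = 1073.2 MJ/h

Q = 1070 MJ/h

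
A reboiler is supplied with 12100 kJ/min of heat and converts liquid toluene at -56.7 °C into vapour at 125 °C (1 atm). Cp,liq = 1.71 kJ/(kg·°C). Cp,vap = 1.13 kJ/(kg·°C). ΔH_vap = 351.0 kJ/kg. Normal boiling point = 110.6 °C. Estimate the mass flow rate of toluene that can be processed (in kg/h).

Δh = 1.71×(110.6−-56.7) + 351.0 + 1.13×(125−110.6) = 653.36 kJ/kg
Q = 12100 kJ/min = 201.67 kJ/s = 726000 kJ/h
ṁ = Q/Δh = 726000 / 653.36 = 1111.2 kg/h

ṁ = 1110 kg/h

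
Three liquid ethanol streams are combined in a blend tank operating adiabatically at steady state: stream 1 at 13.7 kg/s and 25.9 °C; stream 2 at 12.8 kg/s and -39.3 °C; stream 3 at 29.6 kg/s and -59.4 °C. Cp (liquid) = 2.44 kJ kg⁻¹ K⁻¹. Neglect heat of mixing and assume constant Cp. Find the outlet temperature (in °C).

T_out = -34.0 °C

Energy balance with Q = 0: Σ ṁᵢCp,ᵢ(T_out − Tᵢ) = 0
T_out = Σ ṁᵢCp,ᵢTᵢ / Σ ṁᵢCp,ᵢ
      = -4651.7 / 136.88 = -33.983 °C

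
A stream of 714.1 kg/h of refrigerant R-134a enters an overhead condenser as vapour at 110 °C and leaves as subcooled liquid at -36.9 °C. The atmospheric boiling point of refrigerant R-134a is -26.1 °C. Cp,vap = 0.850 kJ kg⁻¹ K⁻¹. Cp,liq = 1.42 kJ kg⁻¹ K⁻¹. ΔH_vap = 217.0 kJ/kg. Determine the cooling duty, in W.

Q_c = 69000 W

vapour 110→-26.1 °C: -115.68 kJ/kg
condensation at -26.1 °C: -217 kJ/kg
liquid -26.1→-36.9 °C: -15.336 kJ/kg
Δh = -115.68 + -217 + -15.336 = -348.02 kJ/kg
Q = ṁ·Δh = 714.1 kg/h × -348.02 kJ/kg = -248520 kJ/h
|Q| = 69.034 kW = 69034 W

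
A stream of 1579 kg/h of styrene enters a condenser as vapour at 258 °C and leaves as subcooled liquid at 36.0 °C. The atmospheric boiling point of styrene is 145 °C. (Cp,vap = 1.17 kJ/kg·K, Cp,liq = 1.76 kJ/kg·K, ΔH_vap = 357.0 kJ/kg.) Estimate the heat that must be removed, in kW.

vapour 258→145 °C: -132.21 kJ/kg
condensation at 145 °C: -357 kJ/kg
liquid 145→36.0 °C: -191.84 kJ/kg
Δh = -132.21 + -357 + -191.84 = -681.05 kJ/kg
Q = ṁ·Δh = 1579 kg/h × -681.05 kJ/kg = -1.0754e+06 kJ/h
|Q| = 298.72 kW

Q_c = 299 kW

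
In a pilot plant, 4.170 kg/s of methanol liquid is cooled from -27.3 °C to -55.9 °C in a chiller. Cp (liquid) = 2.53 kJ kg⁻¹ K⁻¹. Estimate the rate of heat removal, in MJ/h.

Q_c = 1090 MJ/h

Q = ṁ·Cp·ΔT = 4.170 × 2.53 × (-55.9 − -27.3) = -301.73 kJ/s
Cooling duty = 1086.2 MJ/h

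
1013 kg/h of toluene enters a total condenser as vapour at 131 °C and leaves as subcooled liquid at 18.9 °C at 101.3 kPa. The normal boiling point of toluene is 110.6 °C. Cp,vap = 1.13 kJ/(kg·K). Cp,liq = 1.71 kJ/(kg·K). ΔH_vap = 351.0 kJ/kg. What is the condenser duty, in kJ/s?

Q_c = 149 kJ/s

vapour 131→110.6 °C: -23.052 kJ/kg
condensation at 110.6 °C: -351 kJ/kg
liquid 110.6→18.9 °C: -156.81 kJ/kg
Δh = -23.052 + -351 + -156.81 = -530.86 kJ/kg
Q = ṁ·Δh = 1013 kg/h × -530.86 kJ/kg = -537760 kJ/h
|Q| = 149.38 kW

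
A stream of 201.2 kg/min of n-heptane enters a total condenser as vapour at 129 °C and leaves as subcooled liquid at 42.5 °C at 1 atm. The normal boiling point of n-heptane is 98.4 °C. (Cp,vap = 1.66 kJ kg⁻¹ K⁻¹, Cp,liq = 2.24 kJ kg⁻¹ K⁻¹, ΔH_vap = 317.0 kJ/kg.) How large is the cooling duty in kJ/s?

Q_c = 1650 kJ/s

vapour 129→98.4 °C: -50.796 kJ/kg
condensation at 98.4 °C: -317 kJ/kg
liquid 98.4→42.5 °C: -125.22 kJ/kg
Δh = -50.796 + -317 + -125.22 = -493.01 kJ/kg
Q = ṁ·Δh = 201.2 kg/min × -493.01 kJ/kg = -99194 kJ/min
|Q| = 1653.2 kW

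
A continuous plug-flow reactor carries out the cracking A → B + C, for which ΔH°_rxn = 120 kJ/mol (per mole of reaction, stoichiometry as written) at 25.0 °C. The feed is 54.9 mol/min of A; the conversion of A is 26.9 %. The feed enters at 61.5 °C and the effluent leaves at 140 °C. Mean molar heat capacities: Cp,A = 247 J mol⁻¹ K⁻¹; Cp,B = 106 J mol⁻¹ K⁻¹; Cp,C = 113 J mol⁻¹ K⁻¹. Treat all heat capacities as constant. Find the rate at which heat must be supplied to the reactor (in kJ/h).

Q_in = 167000 kJ/h

Extent of reaction ξ = 0.269 × 54.9 = 14.768 mol/min
Reaction term: ξ·ΔH°_rxn = 14.768 × 120 = 1772.2 kJ/min
Sensible, feed 61.5→25 °C: -494.95 kJ/min
Outlet flows (mol/min): A 40.132, B 14.768, C 14.768
Sensible, products 25→140 °C: 1511.9 kJ/min
Q = ΔH = 2789.1 kJ/min = 46.485 kW
Heat supplied = 167350 kJ/h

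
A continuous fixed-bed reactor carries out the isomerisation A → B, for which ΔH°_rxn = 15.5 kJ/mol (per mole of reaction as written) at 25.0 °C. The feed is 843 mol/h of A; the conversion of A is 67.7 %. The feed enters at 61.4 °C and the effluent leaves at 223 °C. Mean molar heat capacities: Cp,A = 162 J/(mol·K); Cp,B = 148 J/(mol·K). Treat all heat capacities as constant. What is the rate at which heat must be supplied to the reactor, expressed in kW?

Extent of reaction ξ = 0.677 × 843 = 570.71 mol/h
Reaction term: ξ·ΔH°_rxn = 570.71 × 15.5 = 8846 kJ/h
Sensible, feed 61.4→25 °C: -4971 kJ/h
Outlet flows (mol/h): A 272.29, B 570.71
Sensible, products 25→223 °C: 25458 kJ/h
Q = ΔH = 29333 kJ/h = 8.1481 kW
Heat supplied = 8.1481 kW

Q_in = 8.15 kW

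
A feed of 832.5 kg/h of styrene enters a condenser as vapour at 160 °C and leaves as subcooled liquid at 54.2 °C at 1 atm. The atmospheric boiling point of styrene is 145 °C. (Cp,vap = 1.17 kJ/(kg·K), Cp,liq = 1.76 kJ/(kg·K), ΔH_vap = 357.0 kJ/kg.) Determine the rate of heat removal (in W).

Q_c = 124000 W

vapour 160→145 °C: -17.55 kJ/kg
condensation at 145 °C: -357 kJ/kg
liquid 145→54.2 °C: -159.81 kJ/kg
Δh = -17.55 + -357 + -159.81 = -534.36 kJ/kg
Q = ṁ·Δh = 832.5 kg/h × -534.36 kJ/kg = -444850 kJ/h
|Q| = 123.57 kW = 123570 W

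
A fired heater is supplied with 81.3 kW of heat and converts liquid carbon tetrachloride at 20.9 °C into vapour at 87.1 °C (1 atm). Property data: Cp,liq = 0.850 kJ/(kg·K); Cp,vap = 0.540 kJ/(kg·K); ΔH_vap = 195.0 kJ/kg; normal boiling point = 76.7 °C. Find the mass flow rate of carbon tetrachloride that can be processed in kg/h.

Δh = 0.850×(76.7−20.9) + 195.0 + 0.540×(87.1−76.7) = 248.05 kJ/kg
Q = 81.3 kW = 81.3 kJ/s = 292680 kJ/h
ṁ = Q/Δh = 292680 / 248.05 = 1179.9 kg/h

ṁ = 1180 kg/h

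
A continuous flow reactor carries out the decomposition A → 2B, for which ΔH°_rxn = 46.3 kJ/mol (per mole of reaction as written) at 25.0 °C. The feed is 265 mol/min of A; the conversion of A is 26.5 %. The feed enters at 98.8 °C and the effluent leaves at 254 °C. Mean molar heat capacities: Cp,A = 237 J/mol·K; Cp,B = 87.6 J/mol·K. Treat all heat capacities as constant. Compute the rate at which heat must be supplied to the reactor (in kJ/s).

Q_in = 200 kJ/s

Extent of reaction ξ = 0.265 × 265 = 70.225 mol/min
Reaction term: ξ·ΔH°_rxn = 70.225 × 46.3 = 3251.4 kJ/min
Sensible, feed 98.8→25 °C: -4635 kJ/min
Outlet flows (mol/min): A 194.77, B 140.45
Sensible, products 25→254 °C: 13389 kJ/min
Q = ΔH = 12005 kJ/min = 200.08 kW
Heat supplied = 200.08 kJ/s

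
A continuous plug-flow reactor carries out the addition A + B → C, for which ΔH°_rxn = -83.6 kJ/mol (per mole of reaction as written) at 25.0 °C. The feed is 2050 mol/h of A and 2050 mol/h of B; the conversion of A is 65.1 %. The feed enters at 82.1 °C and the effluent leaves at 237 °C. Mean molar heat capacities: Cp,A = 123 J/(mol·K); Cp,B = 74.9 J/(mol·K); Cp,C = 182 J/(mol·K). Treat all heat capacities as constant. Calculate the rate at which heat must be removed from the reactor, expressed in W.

Q_out = 14800 W

Extent of reaction ξ = 0.651 × 2050 = 1334.5 mol/h
Reaction term: ξ·ΔH°_rxn = 1334.5 × -83.6 = -111570 kJ/h
Sensible, feed 82.1→25 °C: -23165 kJ/h
Outlet flows (mol/h): A 715.45, B 715.45, C 1334.5
Sensible, products 25→237 °C: 81509 kJ/h
Q = ΔH = -53225 kJ/h = -14.785 kW
Heat removed = 14785 W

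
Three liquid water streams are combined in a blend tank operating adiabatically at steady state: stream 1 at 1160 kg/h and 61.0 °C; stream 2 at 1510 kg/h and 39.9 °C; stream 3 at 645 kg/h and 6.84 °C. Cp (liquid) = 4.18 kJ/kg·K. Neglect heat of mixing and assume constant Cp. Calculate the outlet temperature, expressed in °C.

T_out = 40.9 °C

Energy balance with Q = 0: Σ ṁᵢCp,ᵢ(T_out − Tᵢ) = 0
T_out = Σ ṁᵢCp,ᵢTᵢ / Σ ṁᵢCp,ᵢ
      = 566060 / 13857 = 40.851 °C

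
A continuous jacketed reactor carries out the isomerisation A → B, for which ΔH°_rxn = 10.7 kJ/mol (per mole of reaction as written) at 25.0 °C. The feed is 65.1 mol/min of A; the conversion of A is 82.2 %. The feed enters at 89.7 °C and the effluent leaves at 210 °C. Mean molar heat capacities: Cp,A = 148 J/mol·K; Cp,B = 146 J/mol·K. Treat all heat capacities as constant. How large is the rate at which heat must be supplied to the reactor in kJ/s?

Extent of reaction ξ = 0.822 × 65.1 = 53.512 mol/min
Reaction term: ξ·ΔH°_rxn = 53.512 × 10.7 = 572.58 kJ/min
Sensible, feed 89.7→25 °C: -623.37 kJ/min
Outlet flows (mol/min): A 11.588, B 53.512
Sensible, products 25→210 °C: 1762.6 kJ/min
Q = ΔH = 1711.8 kJ/min = 28.531 kW
Heat supplied = 28.531 kJ/s

Q_in = 28.5 kJ/s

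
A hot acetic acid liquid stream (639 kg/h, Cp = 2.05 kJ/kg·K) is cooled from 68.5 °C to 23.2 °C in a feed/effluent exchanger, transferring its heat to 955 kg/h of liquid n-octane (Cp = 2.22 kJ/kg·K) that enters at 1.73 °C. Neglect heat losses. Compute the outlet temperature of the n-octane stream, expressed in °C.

T_c,out = 29.7 °C

Heat released by hot stream: Q = 639 × 2.05 × (68.5 − 23.2) = 59341 kJ/h
Energy balance on cold side (adiabatic exchanger): Q = ṁ_c·Cp_c·(T_c,out − T_c,in)
T_c,out = 1.73 + 59341/(955 × 2.22) = 29.72 °C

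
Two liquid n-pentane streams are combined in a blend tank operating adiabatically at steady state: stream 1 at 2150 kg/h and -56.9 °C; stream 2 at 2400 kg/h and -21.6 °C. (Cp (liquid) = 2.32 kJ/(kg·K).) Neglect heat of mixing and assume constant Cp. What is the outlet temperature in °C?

No heat crosses the boundary, so H_out = H_in.
Σ ṁᵢCp,ᵢTᵢ = 2150×2.32×-56.9 + 2400×2.32×-21.6 = -404090
Σ ṁᵢCp,ᵢ = 2150×2.32 + 2400×2.32 = 10556
T_out = -404090 / 10556 = -38.28 °C

T_out = -38.3 °C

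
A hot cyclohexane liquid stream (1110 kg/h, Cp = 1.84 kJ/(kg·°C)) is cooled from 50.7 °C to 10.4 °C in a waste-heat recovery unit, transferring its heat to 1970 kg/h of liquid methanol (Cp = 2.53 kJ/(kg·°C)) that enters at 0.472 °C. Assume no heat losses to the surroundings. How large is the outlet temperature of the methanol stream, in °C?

Heat released by hot stream: Q = 1110 × 1.84 × (50.7 − 10.4) = 82309 kJ/h
Energy balance on cold side (adiabatic exchanger): Q = ṁ_c·Cp_c·(T_c,out − T_c,in)
T_c,out = 0.472 + 82309/(1970 × 2.53) = 16.986 °C

T_c,out = 17.0 °C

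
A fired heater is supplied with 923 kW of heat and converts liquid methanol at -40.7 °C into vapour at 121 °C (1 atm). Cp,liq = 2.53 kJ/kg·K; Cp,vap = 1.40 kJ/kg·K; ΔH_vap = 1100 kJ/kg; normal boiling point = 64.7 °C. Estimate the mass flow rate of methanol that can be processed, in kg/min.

ṁ = 38.3 kg/min

Δh = 2.53×(64.7−-40.7) + 1100 + 1.40×(121−64.7) = 1445.5 kJ/kg
Q = 923 kW = 923 kJ/s = 55380 kJ/min
ṁ = Q/Δh = 55380 / 1445.5 = 38.312 kg/min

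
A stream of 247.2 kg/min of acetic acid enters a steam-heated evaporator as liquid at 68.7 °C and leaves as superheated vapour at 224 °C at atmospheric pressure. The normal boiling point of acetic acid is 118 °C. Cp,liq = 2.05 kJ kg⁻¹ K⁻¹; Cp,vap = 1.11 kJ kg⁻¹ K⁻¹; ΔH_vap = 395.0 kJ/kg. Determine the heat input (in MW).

liquid 68.7→118 °C: 101.06 kJ/kg
vaporisation at 118 °C: 395 kJ/kg
vapour 118→224 °C: 117.66 kJ/kg
Δh = 101.06 + 395 + 117.66 = 613.73 kJ/kg
Q = ṁ·Δh = 247.2 kg/min × 613.73 kJ/kg = 151710 kJ/min
|Q| = 2528.5 kW = 2.5285 MW

Q = 2.53 MW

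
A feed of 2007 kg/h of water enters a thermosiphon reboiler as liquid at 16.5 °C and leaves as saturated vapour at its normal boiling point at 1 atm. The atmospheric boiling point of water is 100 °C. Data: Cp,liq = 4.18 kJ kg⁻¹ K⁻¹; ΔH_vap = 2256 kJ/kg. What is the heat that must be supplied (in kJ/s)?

Q = 1450 kJ/s

liquid 16.5→100 °C: 349.03 kJ/kg
vaporisation at 100 °C: 2256 kJ/kg
Δh = 349.03 + 2256 = 2605 kJ/kg
Q = ṁ·Δh = 2007 kg/h × 2605 kJ/kg = 5.2283e+06 kJ/h
|Q| = 1452.3 kW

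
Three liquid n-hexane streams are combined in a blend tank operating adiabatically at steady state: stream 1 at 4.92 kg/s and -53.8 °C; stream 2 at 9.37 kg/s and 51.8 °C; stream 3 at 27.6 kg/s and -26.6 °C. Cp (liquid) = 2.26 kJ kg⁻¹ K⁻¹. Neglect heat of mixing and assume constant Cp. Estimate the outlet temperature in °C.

Adiabatic, steady state ⇒ Σ ṁᵢCp,ᵢ(T_out − Tᵢ) = 0
Σ ṁᵢCp,ᵢTᵢ = 4.92×2.26×-53.8 + 9.37×2.26×51.8 + 27.6×2.26×-26.6 = -1160.5
Σ ṁᵢCp,ᵢ = 4.92×2.26 + 9.37×2.26 + 27.6×2.26 = 94.671
T_out = -1160.5 / 94.671 = -12.258 °C

T_out = -12.3 °C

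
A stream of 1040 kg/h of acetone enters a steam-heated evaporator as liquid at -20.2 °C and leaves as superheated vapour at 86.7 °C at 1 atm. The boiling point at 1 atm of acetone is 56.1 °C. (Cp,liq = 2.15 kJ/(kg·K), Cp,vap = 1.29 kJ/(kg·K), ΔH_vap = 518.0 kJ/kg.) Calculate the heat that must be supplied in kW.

liquid -20.2→56.1 °C: 164.04 kJ/kg
vaporisation at 56.1 °C: 518 kJ/kg
vapour 56.1→86.7 °C: 39.474 kJ/kg
Δh = 164.04 + 518 + 39.474 = 721.52 kJ/kg
Q = ṁ·Δh = 1040 kg/h × 721.52 kJ/kg = 750380 kJ/h
|Q| = 208.44 kW

Q = 208 kW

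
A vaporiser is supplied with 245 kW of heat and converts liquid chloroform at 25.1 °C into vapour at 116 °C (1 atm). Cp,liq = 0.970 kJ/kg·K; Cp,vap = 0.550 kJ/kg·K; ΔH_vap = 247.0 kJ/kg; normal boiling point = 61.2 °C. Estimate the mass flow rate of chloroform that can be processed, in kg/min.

Δh = 0.970×(61.2−25.1) + 247.0 + 0.550×(116−61.2) = 312.16 kJ/kg
Q = 245 kW = 245 kJ/s = 14700 kJ/min
ṁ = Q/Δh = 14700 / 312.16 = 47.092 kg/min

ṁ = 47.1 kg/min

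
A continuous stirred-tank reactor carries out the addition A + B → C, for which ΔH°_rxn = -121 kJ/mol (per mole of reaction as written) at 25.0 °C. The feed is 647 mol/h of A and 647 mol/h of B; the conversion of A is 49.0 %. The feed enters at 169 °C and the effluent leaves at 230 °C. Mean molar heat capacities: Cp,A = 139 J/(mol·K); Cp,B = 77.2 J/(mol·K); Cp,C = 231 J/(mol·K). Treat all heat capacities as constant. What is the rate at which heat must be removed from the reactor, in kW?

Q_out = 8.02 kW

Extent of reaction ξ = 0.490 × 647 = 317.03 mol/h
Reaction term: ξ·ΔH°_rxn = 317.03 × -121 = -38361 kJ/h
Sensible, feed 169→25 °C: -20143 kJ/h
Outlet flows (mol/h): A 329.97, B 329.97, C 317.03
Sensible, products 25→230 °C: 29638 kJ/h
Q = ΔH = -28866 kJ/h = -8.0183 kW
Heat removed = 8.0183 kW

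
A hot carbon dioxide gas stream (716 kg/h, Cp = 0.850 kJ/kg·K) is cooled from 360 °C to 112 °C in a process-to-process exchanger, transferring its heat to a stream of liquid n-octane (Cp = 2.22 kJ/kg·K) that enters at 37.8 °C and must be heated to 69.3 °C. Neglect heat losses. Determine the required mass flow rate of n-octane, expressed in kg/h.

Heat released by hot stream: Q = 716 × 0.850 × (360 − 112) = 150930 kJ/h
Energy balance on cold side (adiabatic exchanger): Q = ṁ_c·Cp_c·(T_c,out − T_c,in)
ṁ_c = 150930 / [2.22 × (69.3 − 37.8)] = 2158.3 kg/h

ṁ_c = 2160 kg/h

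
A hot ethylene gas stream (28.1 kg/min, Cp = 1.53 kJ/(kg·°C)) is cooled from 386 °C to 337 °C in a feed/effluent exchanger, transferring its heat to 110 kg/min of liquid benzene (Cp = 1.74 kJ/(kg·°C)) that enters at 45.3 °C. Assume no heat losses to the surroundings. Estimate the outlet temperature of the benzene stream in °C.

Heat released by hot stream: Q = 28.1 × 1.53 × (386 − 337) = 2106.7 kJ/min
Energy balance on cold side (adiabatic exchanger): Q = ṁ_c·Cp_c·(T_c,out − T_c,in)
T_c,out = 45.3 + 2106.7/(110 × 1.74) = 56.307 °C

T_c,out = 56.3 °C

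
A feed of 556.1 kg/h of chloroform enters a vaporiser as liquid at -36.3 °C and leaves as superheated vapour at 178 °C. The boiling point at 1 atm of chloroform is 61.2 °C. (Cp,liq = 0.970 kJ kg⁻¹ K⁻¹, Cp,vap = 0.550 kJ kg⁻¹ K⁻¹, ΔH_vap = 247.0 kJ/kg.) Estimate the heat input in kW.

liquid -36.3→61.2 °C: 94.575 kJ/kg
vaporisation at 61.2 °C: 247 kJ/kg
vapour 61.2→178 °C: 64.24 kJ/kg
Δh = 94.575 + 247 + 64.24 = 405.81 kJ/kg
Q = ṁ·Δh = 556.1 kg/h × 405.81 kJ/kg = 225670 kJ/h
|Q| = 62.687 kW

Q = 62.7 kW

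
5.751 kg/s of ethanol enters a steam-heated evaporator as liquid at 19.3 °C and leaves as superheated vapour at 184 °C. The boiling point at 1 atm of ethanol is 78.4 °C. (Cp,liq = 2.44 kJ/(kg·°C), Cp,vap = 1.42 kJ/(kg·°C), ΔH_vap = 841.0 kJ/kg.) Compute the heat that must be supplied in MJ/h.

Q = 23500 MJ/h

liquid 19.3→78.4 °C: 144.2 kJ/kg
vaporisation at 78.4 °C: 841 kJ/kg
vapour 78.4→184 °C: 149.95 kJ/kg
Δh = 144.2 + 841 + 149.95 = 1135.2 kJ/kg
Q = ṁ·Δh = 5.751 kg/s × 1135.2 kJ/kg = 6528.3 kJ/s
|Q| = 6528.3 kW = 23502 MJ/h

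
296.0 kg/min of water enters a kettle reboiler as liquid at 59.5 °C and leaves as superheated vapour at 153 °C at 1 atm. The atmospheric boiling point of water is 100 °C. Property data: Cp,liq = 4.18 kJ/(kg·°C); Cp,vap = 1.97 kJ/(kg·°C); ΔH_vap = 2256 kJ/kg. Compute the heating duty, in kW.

liquid 59.5→100 °C: 169.29 kJ/kg
vaporisation at 100 °C: 2256 kJ/kg
vapour 100→153 °C: 104.41 kJ/kg
Δh = 169.29 + 2256 + 104.41 = 2529.7 kJ/kg
Q = ṁ·Δh = 296.0 kg/min × 2529.7 kJ/kg = 748790 kJ/min
|Q| = 12480 kW

Q = 12500 kW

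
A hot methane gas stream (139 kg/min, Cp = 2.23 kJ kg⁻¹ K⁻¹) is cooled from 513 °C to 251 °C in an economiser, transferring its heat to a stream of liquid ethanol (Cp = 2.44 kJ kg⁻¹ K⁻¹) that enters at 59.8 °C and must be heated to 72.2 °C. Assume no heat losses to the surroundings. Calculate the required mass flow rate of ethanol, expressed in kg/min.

ṁ_c = 2680 kg/min

Heat released by hot stream: Q = 139 × 2.23 × (513 − 251) = 81212 kJ/min
Energy balance on cold side (adiabatic exchanger): Q = ṁ_c·Cp_c·(T_c,out − T_c,in)
ṁ_c = 81212 / [2.44 × (72.2 − 59.8)] = 2684.2 kg/min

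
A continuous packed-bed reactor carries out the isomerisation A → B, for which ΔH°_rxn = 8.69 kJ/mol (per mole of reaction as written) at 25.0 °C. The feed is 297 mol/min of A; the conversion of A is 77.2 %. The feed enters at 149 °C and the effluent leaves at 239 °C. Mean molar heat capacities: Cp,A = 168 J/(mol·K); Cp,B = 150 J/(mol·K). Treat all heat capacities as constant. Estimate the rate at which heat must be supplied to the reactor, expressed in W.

Extent of reaction ξ = 0.772 × 297 = 229.28 mol/min
Reaction term: ξ·ΔH°_rxn = 229.28 × 8.69 = 1992.5 kJ/min
Sensible, feed 149→25 °C: -6187.1 kJ/min
Outlet flows (mol/min): A 67.716, B 229.28
Sensible, products 25→239 °C: 9794.5 kJ/min
Q = ΔH = 5599.9 kJ/min = 93.332 kW
Heat supplied = 93332 W

Q_in = 93300 W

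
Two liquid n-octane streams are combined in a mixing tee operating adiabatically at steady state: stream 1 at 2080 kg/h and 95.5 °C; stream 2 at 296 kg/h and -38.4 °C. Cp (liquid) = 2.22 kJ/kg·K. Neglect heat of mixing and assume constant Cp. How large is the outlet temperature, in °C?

T_out = 78.8 °C

No heat crosses the boundary, so H_out = H_in.
T_out = Σ ṁᵢCp,ᵢTᵢ / Σ ṁᵢCp,ᵢ
      = 415750 / 5274.7 = 78.819 °C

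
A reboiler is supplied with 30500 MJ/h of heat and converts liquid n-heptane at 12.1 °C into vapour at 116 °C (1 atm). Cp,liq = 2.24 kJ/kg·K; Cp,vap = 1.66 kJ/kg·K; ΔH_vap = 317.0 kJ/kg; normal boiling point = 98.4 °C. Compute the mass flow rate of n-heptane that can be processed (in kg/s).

ṁ = 15.7 kg/s

Δh = 2.24×(98.4−12.1) + 317.0 + 1.66×(116−98.4) = 539.53 kJ/kg
Q = 30500 MJ/h = 8472.2 kJ/s = 8472.2 kJ/s
ṁ = Q/Δh = 8472.2 / 539.53 = 15.703 kg/s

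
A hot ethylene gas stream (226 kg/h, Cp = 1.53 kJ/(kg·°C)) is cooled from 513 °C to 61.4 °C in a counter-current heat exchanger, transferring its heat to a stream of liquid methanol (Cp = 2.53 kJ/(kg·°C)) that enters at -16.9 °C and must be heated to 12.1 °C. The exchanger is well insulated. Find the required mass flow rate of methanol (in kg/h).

ṁ_c = 2130 kg/h

Heat released by hot stream: Q = 226 × 1.53 × (513 − 61.4) = 156150 kJ/h
Energy balance on cold side (adiabatic exchanger): Q = ṁ_c·Cp_c·(T_c,out − T_c,in)
ṁ_c = 156150 / [2.53 × (12.1 − -16.9)] = 2128.3 kg/h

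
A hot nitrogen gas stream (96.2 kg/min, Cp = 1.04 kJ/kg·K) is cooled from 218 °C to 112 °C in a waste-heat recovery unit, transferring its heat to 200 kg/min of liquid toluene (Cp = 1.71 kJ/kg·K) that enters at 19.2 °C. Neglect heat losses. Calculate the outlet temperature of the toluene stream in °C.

T_c,out = 50.2 °C

Heat released by hot stream: Q = 96.2 × 1.04 × (218 − 112) = 10605 kJ/min
Energy balance on cold side (adiabatic exchanger): Q = ṁ_c·Cp_c·(T_c,out − T_c,in)
T_c,out = 19.2 + 10605/(200 × 1.71) = 50.209 °C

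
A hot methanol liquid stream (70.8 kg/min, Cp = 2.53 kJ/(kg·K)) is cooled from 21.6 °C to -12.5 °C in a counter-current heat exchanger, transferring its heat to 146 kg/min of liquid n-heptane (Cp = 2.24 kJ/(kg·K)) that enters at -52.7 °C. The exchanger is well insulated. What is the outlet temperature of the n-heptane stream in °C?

T_c,out = -34.0 °C

Heat released by hot stream: Q = 70.8 × 2.53 × (21.6 − -12.5) = 6108.1 kJ/min
Energy balance on cold side (adiabatic exchanger): Q = ṁ_c·Cp_c·(T_c,out − T_c,in)
T_c,out = -52.7 + 6108.1/(146 × 2.24) = -34.023 °C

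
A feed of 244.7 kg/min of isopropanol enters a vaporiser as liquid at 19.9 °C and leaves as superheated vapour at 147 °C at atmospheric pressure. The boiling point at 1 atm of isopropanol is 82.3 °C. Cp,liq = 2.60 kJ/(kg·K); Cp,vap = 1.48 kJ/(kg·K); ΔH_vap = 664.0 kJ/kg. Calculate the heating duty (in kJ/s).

Q = 3760 kJ/s

liquid 19.9→82.3 °C: 162.24 kJ/kg
vaporisation at 82.3 °C: 664 kJ/kg
vapour 82.3→147 °C: 95.756 kJ/kg
Δh = 162.24 + 664 + 95.756 = 922 kJ/kg
Q = ṁ·Δh = 244.7 kg/min × 922 kJ/kg = 225610 kJ/min
|Q| = 3760.2 kW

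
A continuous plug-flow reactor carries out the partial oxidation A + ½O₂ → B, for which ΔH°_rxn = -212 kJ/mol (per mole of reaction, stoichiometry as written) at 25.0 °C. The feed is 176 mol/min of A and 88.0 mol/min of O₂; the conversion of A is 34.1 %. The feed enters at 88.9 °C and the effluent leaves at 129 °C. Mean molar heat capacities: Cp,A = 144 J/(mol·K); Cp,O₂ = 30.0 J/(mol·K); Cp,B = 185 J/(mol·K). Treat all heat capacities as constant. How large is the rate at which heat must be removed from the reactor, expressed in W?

Q_out = 191000 W

Extent of reaction ξ = 0.341 × 176 = 60.016 mol/min
Reaction term: ξ·ΔH°_rxn = 60.016 × -212 = -12723 kJ/min
Sensible, feed 88.9→25 °C: -1788.2 kJ/min
Outlet flows (mol/min): A 115.98, O₂ 57.992, B 60.016
Sensible, products 25→129 °C: 3072.6 kJ/min
Q = ΔH = -11439 kJ/min = -190.65 kW
Heat removed = 190650 W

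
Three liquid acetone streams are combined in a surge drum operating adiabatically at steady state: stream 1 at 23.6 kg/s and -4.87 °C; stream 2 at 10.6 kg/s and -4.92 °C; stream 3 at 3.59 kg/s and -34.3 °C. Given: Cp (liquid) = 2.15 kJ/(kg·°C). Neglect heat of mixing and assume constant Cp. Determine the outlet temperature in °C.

Energy balance with Q = 0: Σ ṁᵢCp,ᵢ(T_out − Tᵢ) = 0
Σ ṁᵢCp,ᵢTᵢ = 23.6×2.15×-4.87 + 10.6×2.15×-4.92 + 3.59×2.15×-34.3 = -623.98
Σ ṁᵢCp,ᵢ = 23.6×2.15 + 10.6×2.15 + 3.59×2.15 = 81.249
T_out = -623.98 / 81.249 = -7.6798 °C

T_out = -7.68 °C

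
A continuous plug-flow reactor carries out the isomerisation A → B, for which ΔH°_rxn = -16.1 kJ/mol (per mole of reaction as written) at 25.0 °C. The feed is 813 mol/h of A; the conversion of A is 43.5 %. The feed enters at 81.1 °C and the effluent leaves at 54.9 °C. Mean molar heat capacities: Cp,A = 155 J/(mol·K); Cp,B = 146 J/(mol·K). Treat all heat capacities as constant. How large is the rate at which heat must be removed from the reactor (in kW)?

Extent of reaction ξ = 0.435 × 813 = 353.65 mol/h
Reaction term: ξ·ΔH°_rxn = 353.65 × -16.1 = -5693.8 kJ/h
Sensible, feed 81.1→25 °C: -7069.4 kJ/h
Outlet flows (mol/h): A 459.35, B 353.65
Sensible, products 25→54.9 °C: 3672.7 kJ/h
Q = ΔH = -9090.6 kJ/h = -2.5252 kW
Heat removed = 2.5252 kW

Q_out = 2.53 kW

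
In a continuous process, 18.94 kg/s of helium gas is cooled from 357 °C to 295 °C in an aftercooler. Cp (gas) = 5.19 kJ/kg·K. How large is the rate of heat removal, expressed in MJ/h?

Q = ṁ·Cp·ΔT = 18.94 × 5.19 × (295 − 357) = -6094.5 kJ/s
Cooling duty = 21940 MJ/h

Q_c = 21900 MJ/h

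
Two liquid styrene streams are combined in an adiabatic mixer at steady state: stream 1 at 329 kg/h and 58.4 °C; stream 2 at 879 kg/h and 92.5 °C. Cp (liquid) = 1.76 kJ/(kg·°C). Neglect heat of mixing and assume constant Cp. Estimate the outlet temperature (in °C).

Energy balance with Q = 0: Σ ṁᵢCp,ᵢ(T_out − Tᵢ) = 0
Σ ṁᵢCp,ᵢTᵢ = 329×1.76×58.4 + 879×1.76×92.5 = 176920
Σ ṁᵢCp,ᵢ = 329×1.76 + 879×1.76 = 2126.1
T_out = 176920 / 2126.1 = 83.213 °C

T_out = 83.2 °C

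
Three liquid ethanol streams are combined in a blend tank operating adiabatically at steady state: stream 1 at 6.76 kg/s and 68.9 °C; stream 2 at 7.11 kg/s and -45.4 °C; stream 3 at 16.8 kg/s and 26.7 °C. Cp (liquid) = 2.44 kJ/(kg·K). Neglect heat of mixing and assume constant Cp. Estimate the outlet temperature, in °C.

No heat crosses the boundary, so H_out = H_in.
Σ ṁᵢCp,ᵢTᵢ = 6.76×2.44×68.9 + 7.11×2.44×-45.4 + 16.8×2.44×26.7 = 1443.3
Σ ṁᵢCp,ᵢ = 6.76×2.44 + 7.11×2.44 + 16.8×2.44 = 74.835
T_out = 1443.3 / 74.835 = 19.287 °C

T_out = 19.3 °C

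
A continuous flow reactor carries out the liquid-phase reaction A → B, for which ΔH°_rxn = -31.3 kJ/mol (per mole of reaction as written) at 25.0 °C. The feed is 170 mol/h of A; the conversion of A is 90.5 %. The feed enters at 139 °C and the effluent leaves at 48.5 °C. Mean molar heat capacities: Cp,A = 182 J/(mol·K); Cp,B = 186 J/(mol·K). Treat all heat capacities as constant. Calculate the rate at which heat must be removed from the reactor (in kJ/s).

Extent of reaction ξ = 0.905 × 170 = 153.85 mol/h
Reaction term: ξ·ΔH°_rxn = 153.85 × -31.3 = -4815.5 kJ/h
Sensible, feed 139→25 °C: -3527.2 kJ/h
Outlet flows (mol/h): A 16.15, B 153.85
Sensible, products 25→48.5 °C: 741.55 kJ/h
Q = ΔH = -7601.1 kJ/h = -2.1114 kW
Heat removed = 2.1114 kJ/s

Q_out = 2.11 kJ/s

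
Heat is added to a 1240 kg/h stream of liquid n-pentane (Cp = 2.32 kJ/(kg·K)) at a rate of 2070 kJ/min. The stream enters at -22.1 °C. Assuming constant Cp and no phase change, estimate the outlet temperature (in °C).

T_out = 21.1 °C

Q = 2070 kJ/min = 124200 kJ/h
ΔT = Q/(ṁ·Cp) = 124200/(1240×2.32) = 43.173 K
T_out = -22.1 + 43.173 = 21.073 °C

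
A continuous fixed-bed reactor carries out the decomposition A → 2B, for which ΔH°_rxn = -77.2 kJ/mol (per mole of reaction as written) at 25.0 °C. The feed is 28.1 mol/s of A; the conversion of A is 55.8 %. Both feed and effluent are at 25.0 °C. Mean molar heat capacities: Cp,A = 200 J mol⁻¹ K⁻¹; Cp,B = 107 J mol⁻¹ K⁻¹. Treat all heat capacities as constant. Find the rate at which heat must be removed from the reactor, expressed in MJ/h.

Extent of reaction ξ = 0.558 × 28.1 = 15.68 mol/s
Reaction term: ξ·ΔH°_rxn = 15.68 × -77.2 = -1210.5 kJ/s
Q = ΔH = -1210.5 kJ/s = -1210.5 kW
Heat removed = 4357.7 MJ/h

Q_out = 4360 MJ/h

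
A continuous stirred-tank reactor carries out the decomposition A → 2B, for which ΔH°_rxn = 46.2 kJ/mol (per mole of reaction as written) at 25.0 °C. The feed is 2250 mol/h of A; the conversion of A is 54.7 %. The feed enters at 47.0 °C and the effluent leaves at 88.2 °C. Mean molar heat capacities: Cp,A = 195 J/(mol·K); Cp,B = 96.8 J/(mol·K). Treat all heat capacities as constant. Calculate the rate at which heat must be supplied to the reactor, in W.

Extent of reaction ξ = 0.547 × 2250 = 1230.8 mol/h
Reaction term: ξ·ΔH°_rxn = 1230.8 × 46.2 = 56861 kJ/h
Sensible, feed 47.0→25 °C: -9652.5 kJ/h
Outlet flows (mol/h): A 1019.2, B 2461.5
Sensible, products 25→88.2 °C: 27620 kJ/h
Q = ΔH = 74828 kJ/h = 20.786 kW
Heat supplied = 20786 W

Q_in = 20800 W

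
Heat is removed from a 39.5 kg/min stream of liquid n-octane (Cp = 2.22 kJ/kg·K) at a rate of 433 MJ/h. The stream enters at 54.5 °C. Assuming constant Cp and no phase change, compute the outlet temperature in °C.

T_out = -27.8 °C

Q = 433 MJ/h = 7216.7 kJ/min
ΔT = Q/(ṁ·Cp) = 7216.7/(39.5×2.22) = 82.297 K
T_out = 54.5 − 82.297 = -27.797 °C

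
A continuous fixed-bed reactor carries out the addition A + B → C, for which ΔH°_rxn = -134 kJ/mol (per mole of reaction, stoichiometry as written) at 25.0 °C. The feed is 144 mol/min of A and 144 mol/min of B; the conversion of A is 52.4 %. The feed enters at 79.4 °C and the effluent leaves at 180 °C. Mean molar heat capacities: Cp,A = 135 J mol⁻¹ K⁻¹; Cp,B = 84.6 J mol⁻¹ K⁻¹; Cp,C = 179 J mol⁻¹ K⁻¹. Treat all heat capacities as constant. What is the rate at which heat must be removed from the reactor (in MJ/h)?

Extent of reaction ξ = 0.524 × 144 = 75.456 mol/min
Reaction term: ξ·ΔH°_rxn = 75.456 × -134 = -10111 kJ/min
Sensible, feed 79.4→25 °C: -1720.3 kJ/min
Outlet flows (mol/min): A 68.544, B 68.544, C 75.456
Sensible, products 25→180 °C: 4426.6 kJ/min
Q = ΔH = -7404.7 kJ/min = -123.41 kW
Heat removed = 444.28 MJ/h

Q_out = 444 MJ/h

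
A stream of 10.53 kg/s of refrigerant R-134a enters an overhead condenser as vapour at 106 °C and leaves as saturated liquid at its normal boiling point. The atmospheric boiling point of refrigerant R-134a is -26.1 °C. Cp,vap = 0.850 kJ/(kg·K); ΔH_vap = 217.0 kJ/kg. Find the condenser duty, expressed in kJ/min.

vapour 106→-26.1 °C: -112.28 kJ/kg
condensation at -26.1 °C: -217 kJ/kg
Δh = -112.28 + -217 = -329.28 kJ/kg
Q = ṁ·Δh = 10.53 kg/s × -329.28 kJ/kg = -3467.4 kJ/s
|Q| = 3467.4 kW = 208040 kJ/min

Q_c = 208000 kJ/min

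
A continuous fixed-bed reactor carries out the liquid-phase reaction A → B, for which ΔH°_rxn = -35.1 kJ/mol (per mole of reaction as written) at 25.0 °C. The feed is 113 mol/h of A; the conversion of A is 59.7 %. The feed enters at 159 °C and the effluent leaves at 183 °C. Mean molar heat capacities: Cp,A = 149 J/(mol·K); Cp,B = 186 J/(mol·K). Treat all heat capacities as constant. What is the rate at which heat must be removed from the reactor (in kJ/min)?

Extent of reaction ξ = 0.597 × 113 = 67.461 mol/h
Reaction term: ξ·ΔH°_rxn = 67.461 × -35.1 = -2367.9 kJ/h
Sensible, feed 159→25 °C: -2256.2 kJ/h
Outlet flows (mol/h): A 45.539, B 67.461
Sensible, products 25→183 °C: 3054.6 kJ/h
Q = ΔH = -1569.4 kJ/h = -0.43595 kW
Heat removed = 26.157 kJ/min

Q_out = 26.2 kJ/min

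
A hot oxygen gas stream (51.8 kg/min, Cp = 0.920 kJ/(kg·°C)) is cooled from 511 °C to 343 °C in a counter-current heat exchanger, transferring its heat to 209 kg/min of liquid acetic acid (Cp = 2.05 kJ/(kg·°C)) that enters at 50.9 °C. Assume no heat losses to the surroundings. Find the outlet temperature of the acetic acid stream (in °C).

T_c,out = 69.6 °C

Heat released by hot stream: Q = 51.8 × 0.920 × (511 − 343) = 8006.2 kJ/min
Energy balance on cold side (adiabatic exchanger): Q = ṁ_c·Cp_c·(T_c,out − T_c,in)
T_c,out = 50.9 + 8006.2/(209 × 2.05) = 69.586 °C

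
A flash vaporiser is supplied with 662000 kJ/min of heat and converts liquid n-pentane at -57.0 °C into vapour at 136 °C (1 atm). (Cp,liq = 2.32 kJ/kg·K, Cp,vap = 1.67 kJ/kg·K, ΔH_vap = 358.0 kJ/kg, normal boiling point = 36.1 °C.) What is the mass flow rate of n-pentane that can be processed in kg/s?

Δh = 2.32×(36.1−-57.0) + 358.0 + 1.67×(136−36.1) = 740.82 kJ/kg
Q = 662000 kJ/min = 11033 kJ/s = 11033 kJ/s
ṁ = Q/Δh = 11033 / 740.82 = 14.893 kg/s

ṁ = 14.9 kg/s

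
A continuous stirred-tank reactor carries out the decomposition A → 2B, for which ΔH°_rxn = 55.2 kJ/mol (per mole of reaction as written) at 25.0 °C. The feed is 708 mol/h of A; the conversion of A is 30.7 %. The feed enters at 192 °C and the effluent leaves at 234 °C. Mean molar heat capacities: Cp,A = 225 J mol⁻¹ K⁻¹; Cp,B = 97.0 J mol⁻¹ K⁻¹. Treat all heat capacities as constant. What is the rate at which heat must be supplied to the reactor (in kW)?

Q_in = 4.80 kW

Extent of reaction ξ = 0.307 × 708 = 217.36 mol/h
Reaction term: ξ·ΔH°_rxn = 217.36 × 55.2 = 11998 kJ/h
Sensible, feed 192→25 °C: -26603 kJ/h
Outlet flows (mol/h): A 490.64, B 434.71
Sensible, products 25→234 °C: 31885 kJ/h
Q = ΔH = 17280 kJ/h = 4.8001 kW
Heat supplied = 4.8001 kW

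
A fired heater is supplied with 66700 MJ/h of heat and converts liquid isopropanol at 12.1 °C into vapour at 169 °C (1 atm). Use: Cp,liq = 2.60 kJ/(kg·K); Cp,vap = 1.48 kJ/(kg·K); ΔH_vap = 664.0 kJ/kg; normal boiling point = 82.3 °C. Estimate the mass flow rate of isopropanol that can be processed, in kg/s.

Δh = 2.60×(82.3−12.1) + 664.0 + 1.48×(169−82.3) = 974.84 kJ/kg
Q = 66700 MJ/h = 18528 kJ/s = 18528 kJ/s
ṁ = Q/Δh = 18528 / 974.84 = 19.006 kg/s

ṁ = 19.0 kg/s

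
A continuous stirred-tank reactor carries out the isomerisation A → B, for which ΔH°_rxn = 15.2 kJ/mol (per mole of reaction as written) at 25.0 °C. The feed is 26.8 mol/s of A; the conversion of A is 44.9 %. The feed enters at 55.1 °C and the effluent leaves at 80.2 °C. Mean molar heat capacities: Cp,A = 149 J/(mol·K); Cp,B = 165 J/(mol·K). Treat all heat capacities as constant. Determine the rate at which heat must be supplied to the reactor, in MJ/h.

Extent of reaction ξ = 0.449 × 26.8 = 12.033 mol/s
Reaction term: ξ·ΔH°_rxn = 12.033 × 15.2 = 182.9 kJ/s
Sensible, feed 55.1→25 °C: -120.2 kJ/s
Outlet flows (mol/s): A 14.767, B 12.033
Sensible, products 25→80.2 °C: 231.05 kJ/s
Q = ΔH = 293.76 kJ/s = 293.76 kW
Heat supplied = 1057.5 MJ/h

Q_in = 1060 MJ/h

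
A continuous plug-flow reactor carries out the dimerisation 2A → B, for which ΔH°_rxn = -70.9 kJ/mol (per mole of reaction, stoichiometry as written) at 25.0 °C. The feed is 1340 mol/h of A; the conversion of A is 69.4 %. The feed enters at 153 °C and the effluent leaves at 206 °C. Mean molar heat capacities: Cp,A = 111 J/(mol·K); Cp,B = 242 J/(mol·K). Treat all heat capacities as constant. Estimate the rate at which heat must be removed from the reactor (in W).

Q_out = 6500 W

Extent of reaction ξ = 0.694 × 1340 / 2 = 464.98 mol/h
Reaction term: ξ·ΔH°_rxn = 464.98 × -70.9 = -32967 kJ/h
Sensible, feed 153→25 °C: -19039 kJ/h
Outlet flows (mol/h): A 410.04, B 464.98
Sensible, products 25→206 °C: 28605 kJ/h
Q = ΔH = -23401 kJ/h = -6.5002 kW
Heat removed = 6500.2 W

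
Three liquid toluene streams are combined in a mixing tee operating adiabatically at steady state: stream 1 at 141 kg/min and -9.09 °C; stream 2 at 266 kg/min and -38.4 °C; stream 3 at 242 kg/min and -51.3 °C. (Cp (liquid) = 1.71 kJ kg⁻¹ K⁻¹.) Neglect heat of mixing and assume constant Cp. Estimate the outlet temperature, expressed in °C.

T_out = -36.8 °C

Adiabatic, steady state ⇒ Σ ṁᵢCp,ᵢ(T_out − Tᵢ) = 0
T_out = Σ ṁᵢCp,ᵢTᵢ / Σ ṁᵢCp,ᵢ
      = -40887 / 1109.8 = -36.842 °C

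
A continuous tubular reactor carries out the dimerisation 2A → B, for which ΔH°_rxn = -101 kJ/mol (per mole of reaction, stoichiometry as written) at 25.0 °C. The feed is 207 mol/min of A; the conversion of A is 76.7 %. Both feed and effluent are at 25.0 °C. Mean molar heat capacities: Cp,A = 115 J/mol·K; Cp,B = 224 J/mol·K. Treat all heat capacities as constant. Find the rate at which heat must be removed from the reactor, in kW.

Q_out = 134 kW

Extent of reaction ξ = 0.767 × 207 / 2 = 79.385 mol/min
Reaction term: ξ·ΔH°_rxn = 79.385 × -101 = -8017.8 kJ/min
Q = ΔH = -8017.8 kJ/min = -133.63 kW
Heat removed = 133.63 kW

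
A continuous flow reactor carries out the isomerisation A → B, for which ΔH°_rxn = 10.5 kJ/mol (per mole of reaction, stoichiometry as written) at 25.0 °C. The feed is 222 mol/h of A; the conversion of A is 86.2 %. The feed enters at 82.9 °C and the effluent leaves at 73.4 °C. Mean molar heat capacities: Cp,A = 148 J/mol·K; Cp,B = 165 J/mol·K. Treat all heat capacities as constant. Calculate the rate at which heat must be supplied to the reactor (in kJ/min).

Q_in = 30.9 kJ/min

Extent of reaction ξ = 0.862 × 222 = 191.36 mol/h
Reaction term: ξ·ΔH°_rxn = 191.36 × 10.5 = 2009.3 kJ/h
Sensible, feed 82.9→25 °C: -1902.4 kJ/h
Outlet flows (mol/h): A 30.636, B 191.36
Sensible, products 25→73.4 °C: 1747.7 kJ/h
Q = ΔH = 1854.6 kJ/h = 0.51518 kW
Heat supplied = 30.911 kJ/min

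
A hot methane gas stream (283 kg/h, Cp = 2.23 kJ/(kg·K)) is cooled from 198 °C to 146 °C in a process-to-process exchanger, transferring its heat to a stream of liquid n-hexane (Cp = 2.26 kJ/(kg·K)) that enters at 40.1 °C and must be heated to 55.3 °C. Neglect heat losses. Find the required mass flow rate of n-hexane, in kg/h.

Heat released by hot stream: Q = 283 × 2.23 × (198 − 146) = 32817 kJ/h
Energy balance on cold side (adiabatic exchanger): Q = ṁ_c·Cp_c·(T_c,out − T_c,in)
ṁ_c = 32817 / [2.26 × (55.3 − 40.1)] = 955.31 kg/h

ṁ_c = 955 kg/h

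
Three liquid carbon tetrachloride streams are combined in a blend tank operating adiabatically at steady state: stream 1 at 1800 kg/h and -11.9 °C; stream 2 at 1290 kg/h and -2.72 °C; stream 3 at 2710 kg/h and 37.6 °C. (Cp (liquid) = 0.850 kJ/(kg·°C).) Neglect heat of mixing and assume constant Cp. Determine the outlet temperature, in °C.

Adiabatic, steady state ⇒ Σ ṁᵢCp,ᵢ(T_out − Tᵢ) = 0
T_out = Σ ṁᵢCp,ᵢTᵢ / Σ ṁᵢCp,ᵢ
      = 65422 / 4930 = 13.27 °C

T_out = 13.3 °C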